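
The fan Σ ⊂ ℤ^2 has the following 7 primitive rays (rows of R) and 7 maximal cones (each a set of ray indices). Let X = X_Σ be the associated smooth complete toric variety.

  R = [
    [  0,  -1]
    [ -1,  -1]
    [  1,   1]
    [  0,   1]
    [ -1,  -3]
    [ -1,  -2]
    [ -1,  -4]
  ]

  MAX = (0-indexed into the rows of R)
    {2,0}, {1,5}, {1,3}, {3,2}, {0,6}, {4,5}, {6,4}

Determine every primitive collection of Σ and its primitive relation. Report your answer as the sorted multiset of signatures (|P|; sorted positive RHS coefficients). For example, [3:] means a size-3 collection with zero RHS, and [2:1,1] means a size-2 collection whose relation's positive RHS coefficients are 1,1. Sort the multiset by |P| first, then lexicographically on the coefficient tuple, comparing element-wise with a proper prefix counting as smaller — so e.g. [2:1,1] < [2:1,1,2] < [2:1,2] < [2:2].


|primitive collections| = 14. Relations:

  P={0,3}:  v_{0} + v_{3} = 0  so sig = [2:]
  P={1,2}:  v_{1} + v_{2} = 0  so sig = [2:]
  P={0,1}:  v_{0} + v_{1} = v_{5}  so sig = [2:1]
  P={0,4}:  v_{0} + v_{4} = v_{6}  so sig = [2:1]
  P={0,5}:  v_{0} + v_{5} = v_{4}  so sig = [2:1]
  P={2,5}:  v_{2} + v_{5} = v_{0}  so sig = [2:1]
  P={3,4}:  v_{3} + v_{4} = v_{5}  so sig = [2:1]
  P={3,5}:  v_{3} + v_{5} = v_{1}  so sig = [2:1]
  P={3,6}:  v_{3} + v_{6} = v_{4}  so sig = [2:1]
  P={1,6}:  v_{1} + v_{6} = v_{4} + v_{5}  so sig = [2:1,1]
  P={1,4}:  v_{1} + v_{4} = 2·v_{5}  so sig = [2:2]
  P={2,4}:  v_{2} + v_{4} = 2·v_{0}  so sig = [2:2]
  P={5,6}:  v_{5} + v_{6} = 2·v_{4}  so sig = [2:2]
  P={2,6}:  v_{2} + v_{6} = 3·v_{0}  so sig = [2:3]

Signatures (|P|; sorted positive RHS coefficients), sorted:
{ [2:] ×2,  [2:1] ×7,  [2:1,1],  [2:2] ×3,  [2:3] }


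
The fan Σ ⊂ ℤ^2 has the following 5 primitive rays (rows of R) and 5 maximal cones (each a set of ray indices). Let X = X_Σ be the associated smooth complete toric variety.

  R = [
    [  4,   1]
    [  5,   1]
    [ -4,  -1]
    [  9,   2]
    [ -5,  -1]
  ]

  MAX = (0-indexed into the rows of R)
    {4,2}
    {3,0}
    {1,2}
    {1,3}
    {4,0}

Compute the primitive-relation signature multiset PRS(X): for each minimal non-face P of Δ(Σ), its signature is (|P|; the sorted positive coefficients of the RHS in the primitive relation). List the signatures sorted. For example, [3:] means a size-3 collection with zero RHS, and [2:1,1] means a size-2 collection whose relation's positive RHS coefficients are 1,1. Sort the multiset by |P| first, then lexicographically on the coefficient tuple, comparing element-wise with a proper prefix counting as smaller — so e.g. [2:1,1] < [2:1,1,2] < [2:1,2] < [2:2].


5 minimal non-faces of Δ(Σ) (on 5 rays):

  • {0,2}:  v_{0} + v_{2} = 0  so sig = [2:]
  • {1,4}:  v_{1} + v_{4} = 0  so sig = [2:]
  • {0,1}:  v_{0} + v_{1} = v_{3}  so sig = [2:1]
  • {2,3}:  v_{2} + v_{3} = v_{1}  so sig = [2:1]
  • {3,4}:  v_{3} + v_{4} = v_{0}  so sig = [2:1]

Sorted signature multiset PRS(X):
[[2:], [2:], [2:1], [2:1], [2:1]]


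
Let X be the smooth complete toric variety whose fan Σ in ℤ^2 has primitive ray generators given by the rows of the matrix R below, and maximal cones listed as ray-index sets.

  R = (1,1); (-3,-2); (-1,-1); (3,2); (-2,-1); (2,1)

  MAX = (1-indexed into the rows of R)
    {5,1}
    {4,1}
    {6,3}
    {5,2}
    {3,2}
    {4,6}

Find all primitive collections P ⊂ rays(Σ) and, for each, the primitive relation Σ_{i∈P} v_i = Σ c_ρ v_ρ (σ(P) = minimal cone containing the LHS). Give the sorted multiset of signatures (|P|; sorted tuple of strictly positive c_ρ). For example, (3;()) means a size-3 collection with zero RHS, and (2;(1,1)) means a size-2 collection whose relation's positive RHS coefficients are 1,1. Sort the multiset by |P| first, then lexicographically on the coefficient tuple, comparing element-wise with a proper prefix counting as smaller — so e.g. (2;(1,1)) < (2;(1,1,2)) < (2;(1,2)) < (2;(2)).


Δ(Σ) — 6 vertices, 9 min non-faces:

  P = {1,3}:  v_{1} + v_{3} = 0  ⟹  sig = (2;())
  P = {2,4}:  v_{2} + v_{4} = 0  ⟹  sig = (2;())
  P = {5,6}:  v_{5} + v_{6} = 0  ⟹  sig = (2;())
  P = {1,2}:  v_{1} + v_{2} = v_{5}  ⟹  sig = (2;(1))
  P = {1,6}:  v_{1} + v_{6} = v_{4}  ⟹  sig = (2;(1))
  P = {2,6}:  v_{2} + v_{6} = v_{3}  ⟹  sig = (2;(1))
  P = {3,4}:  v_{3} + v_{4} = v_{6}  ⟹  sig = (2;(1))
  P = {3,5}:  v_{3} + v_{5} = v_{2}  ⟹  sig = (2;(1))
  P = {4,5}:  v_{4} + v_{5} = v_{1}  ⟹  sig = (2;(1))

Hence PRS(X_Σ) =
[(2;()), (2;()), (2;()), (2;(1)), (2;(1)), (2;(1)), (2;(1)), (2;(1)), (2;(1))]


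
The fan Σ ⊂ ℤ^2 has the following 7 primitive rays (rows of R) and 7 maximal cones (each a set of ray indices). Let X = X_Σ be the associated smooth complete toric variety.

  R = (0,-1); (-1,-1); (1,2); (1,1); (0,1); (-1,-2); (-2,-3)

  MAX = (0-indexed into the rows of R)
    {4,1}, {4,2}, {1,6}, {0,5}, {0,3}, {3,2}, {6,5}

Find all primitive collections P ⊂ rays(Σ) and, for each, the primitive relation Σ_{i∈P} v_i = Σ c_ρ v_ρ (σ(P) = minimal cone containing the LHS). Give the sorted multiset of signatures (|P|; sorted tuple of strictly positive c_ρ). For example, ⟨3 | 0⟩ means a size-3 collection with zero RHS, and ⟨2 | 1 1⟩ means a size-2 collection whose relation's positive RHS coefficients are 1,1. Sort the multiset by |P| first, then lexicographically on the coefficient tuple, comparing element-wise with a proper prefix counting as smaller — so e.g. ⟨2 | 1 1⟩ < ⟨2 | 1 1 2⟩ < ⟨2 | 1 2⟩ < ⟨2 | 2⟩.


The 14 primitive collections of Σ (r=7, n=2):

  {0,4}:  v_{0} + v_{4} = 0  so sig = ⟨2 | 0⟩
  {1,3}:  v_{1} + v_{3} = 0  so sig = ⟨2 | 0⟩
  {2,5}:  v_{2} + v_{5} = 0  so sig = ⟨2 | 0⟩
  {0,1}:  v_{0} + v_{1} = v_{5}  so sig = ⟨2 | 1⟩
  {0,2}:  v_{0} + v_{2} = v_{3}  so sig = ⟨2 | 1⟩
  {1,2}:  v_{1} + v_{2} = v_{4}  so sig = ⟨2 | 1⟩
  {1,5}:  v_{1} + v_{5} = v_{6}  so sig = ⟨2 | 1⟩
  {2,6}:  v_{2} + v_{6} = v_{1}  so sig = ⟨2 | 1⟩
  {3,4}:  v_{3} + v_{4} = v_{2}  so sig = ⟨2 | 1⟩
  {3,5}:  v_{3} + v_{5} = v_{0}  so sig = ⟨2 | 1⟩
  {3,6}:  v_{3} + v_{6} = v_{5}  so sig = ⟨2 | 1⟩
  {4,5}:  v_{4} + v_{5} = v_{1}  so sig = ⟨2 | 1⟩
  {0,6}:  v_{0} + v_{6} = 2·v_{5}  so sig = ⟨2 | 2⟩
  {4,6}:  v_{4} + v_{6} = 2·v_{1}  so sig = ⟨2 | 2⟩

Sorted signature multiset PRS(X):
{ ⟨2 | 0⟩ ×3,  ⟨2 | 1⟩ ×9,  ⟨2 | 2⟩ ×2 }


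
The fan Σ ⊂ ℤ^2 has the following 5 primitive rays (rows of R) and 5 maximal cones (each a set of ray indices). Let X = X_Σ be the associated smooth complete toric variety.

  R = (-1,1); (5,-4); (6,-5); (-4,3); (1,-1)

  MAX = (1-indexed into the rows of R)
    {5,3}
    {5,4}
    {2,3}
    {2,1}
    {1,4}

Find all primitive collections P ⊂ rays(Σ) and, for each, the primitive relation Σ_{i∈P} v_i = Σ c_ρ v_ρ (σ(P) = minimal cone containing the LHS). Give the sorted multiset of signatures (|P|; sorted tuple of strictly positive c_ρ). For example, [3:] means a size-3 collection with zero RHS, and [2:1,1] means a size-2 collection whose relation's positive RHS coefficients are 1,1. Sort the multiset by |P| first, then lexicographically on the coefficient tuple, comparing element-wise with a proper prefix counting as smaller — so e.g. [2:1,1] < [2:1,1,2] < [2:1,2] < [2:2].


The 5 primitive collections of Σ (r=5, n=2):

  {1,5}:  v_{1} + v_{5} = 0  ⇒ sig = [2:]
  {1,3}:  v_{1} + v_{3} = v_{2}  ⇒ sig = [2:1]
  {2,4}:  v_{2} + v_{4} = v_{5}  ⇒ sig = [2:1]
  {2,5}:  v_{2} + v_{5} = v_{3}  ⇒ sig = [2:1]
  {3,4}:  v_{3} + v_{4} = 2·v_{5}  ⇒ sig = [2:2]

Sorted signature multiset PRS(X):
    [2:]
    [2:1]
    [2:1]
    [2:1]
    [2:2]


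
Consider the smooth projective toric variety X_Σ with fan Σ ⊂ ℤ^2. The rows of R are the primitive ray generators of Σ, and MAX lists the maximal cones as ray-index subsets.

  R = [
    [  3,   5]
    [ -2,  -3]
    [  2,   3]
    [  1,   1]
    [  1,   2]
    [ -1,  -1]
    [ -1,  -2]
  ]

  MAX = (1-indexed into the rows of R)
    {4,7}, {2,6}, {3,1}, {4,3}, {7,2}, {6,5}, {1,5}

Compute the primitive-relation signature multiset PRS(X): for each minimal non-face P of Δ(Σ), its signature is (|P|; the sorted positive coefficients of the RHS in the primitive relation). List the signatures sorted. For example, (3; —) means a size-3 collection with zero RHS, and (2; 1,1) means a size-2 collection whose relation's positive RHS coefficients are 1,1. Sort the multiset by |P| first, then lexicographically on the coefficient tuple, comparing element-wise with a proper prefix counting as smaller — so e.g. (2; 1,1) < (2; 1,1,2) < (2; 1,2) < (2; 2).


Primitive collections (14):

  P={2,3}:  v_{2} + v_{3} = 0  ⟹  sig = (2; —)
  P={4,6}:  v_{4} + v_{6} = 0  ⟹  sig = (2; —)
  P={5,7}:  v_{5} + v_{7} = 0  ⟹  sig = (2; —)
  P={1,2}:  v_{1} + v_{2} = v_{5}  ⟹  sig = (2; 1)
  P={1,7}:  v_{1} + v_{7} = v_{3}  ⟹  sig = (2; 1)
  P={2,4}:  v_{2} + v_{4} = v_{7}  ⟹  sig = (2; 1)
  P={2,5}:  v_{2} + v_{5} = v_{6}  ⟹  sig = (2; 1)
  P={3,5}:  v_{3} + v_{5} = v_{1}  ⟹  sig = (2; 1)
  P={3,6}:  v_{3} + v_{6} = v_{5}  ⟹  sig = (2; 1)
  P={3,7}:  v_{3} + v_{7} = v_{4}  ⟹  sig = (2; 1)
  P={4,5}:  v_{4} + v_{5} = v_{3}  ⟹  sig = (2; 1)
  P={6,7}:  v_{6} + v_{7} = v_{2}  ⟹  sig = (2; 1)
  P={1,4}:  v_{1} + v_{4} = 2·v_{3}  ⟹  sig = (2; 2)
  P={1,6}:  v_{1} + v_{6} = 2·v_{5}  ⟹  sig = (2; 2)

Sorted signature multiset PRS(X):
    |P|=2: 14 collections, coeffs (), (), (), (1), (1), (1), (1), (1), (1), (1), (1), (1), (2), (2)


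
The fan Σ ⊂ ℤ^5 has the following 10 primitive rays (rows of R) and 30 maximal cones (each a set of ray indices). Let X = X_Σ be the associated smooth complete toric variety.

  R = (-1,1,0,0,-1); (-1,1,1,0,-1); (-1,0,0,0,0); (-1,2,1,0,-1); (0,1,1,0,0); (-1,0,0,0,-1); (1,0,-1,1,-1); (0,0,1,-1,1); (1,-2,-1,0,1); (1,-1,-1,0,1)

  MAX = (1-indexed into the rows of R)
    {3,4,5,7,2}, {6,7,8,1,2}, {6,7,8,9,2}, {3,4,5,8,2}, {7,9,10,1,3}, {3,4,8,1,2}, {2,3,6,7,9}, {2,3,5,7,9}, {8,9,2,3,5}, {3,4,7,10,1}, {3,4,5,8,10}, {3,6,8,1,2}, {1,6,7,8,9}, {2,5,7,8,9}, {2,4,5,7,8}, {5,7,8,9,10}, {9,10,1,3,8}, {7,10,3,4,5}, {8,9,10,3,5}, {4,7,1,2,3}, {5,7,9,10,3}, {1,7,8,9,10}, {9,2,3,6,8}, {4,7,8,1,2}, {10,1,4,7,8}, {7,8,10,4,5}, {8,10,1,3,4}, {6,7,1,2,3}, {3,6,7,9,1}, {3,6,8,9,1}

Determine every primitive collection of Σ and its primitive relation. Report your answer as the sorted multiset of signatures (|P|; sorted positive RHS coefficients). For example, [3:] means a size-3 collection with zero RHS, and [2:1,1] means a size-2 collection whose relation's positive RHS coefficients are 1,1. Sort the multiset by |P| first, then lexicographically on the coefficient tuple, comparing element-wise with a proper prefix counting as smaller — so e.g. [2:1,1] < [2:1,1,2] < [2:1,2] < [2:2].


|primitive collections| = 8. Relations:

  P = {2,10}:  v_{2} + v_{10} = 0  →  sig = [2:]
  P = {4,9}:  v_{4} + v_{9} = 0  →  sig = [2:]
  P = {1,5}:  v_{1} + v_{5} = v_{4}  →  sig = [2:1]
  P = {5,6}:  v_{5} + v_{6} = v_{2}  →  sig = [2:1]
  P = {4,6}:  v_{4} + v_{6} = v_{1} + v_{2}  →  sig = [2:1,1]
  P = {6,10}:  v_{6} + v_{10} = v_{1} + v_{9}  →  sig = [2:1,1]
  P = {3,7,8}:  v_{3} + v_{7} + v_{8} = 0  →  sig = [3:]
  P = {1,2,9}:  v_{1} + v_{2} + v_{9} = v_{6}  →  sig = [3:1]

so the primitive-relation signature multiset is
[[2:], [2:], [2:1], [2:1], [2:1,1], [2:1,1], [3:], [3:1]]


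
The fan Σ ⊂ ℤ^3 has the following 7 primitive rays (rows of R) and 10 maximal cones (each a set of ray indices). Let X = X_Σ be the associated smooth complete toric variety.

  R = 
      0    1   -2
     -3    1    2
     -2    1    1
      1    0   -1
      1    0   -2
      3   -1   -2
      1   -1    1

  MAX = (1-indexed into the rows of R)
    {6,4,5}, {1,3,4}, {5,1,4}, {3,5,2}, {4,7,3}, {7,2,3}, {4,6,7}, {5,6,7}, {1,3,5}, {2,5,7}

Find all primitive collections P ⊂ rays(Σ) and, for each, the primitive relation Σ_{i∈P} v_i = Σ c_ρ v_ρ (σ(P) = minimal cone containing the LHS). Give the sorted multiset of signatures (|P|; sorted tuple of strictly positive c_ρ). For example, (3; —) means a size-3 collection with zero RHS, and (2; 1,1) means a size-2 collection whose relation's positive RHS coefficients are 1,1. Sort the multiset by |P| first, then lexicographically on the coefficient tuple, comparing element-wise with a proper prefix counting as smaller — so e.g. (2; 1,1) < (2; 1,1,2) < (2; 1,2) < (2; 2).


Δ(Σ) — 7 vertices, 9 min non-faces:

  P={2,6}:  v_{2} + v_{6} = 0  so sig = (2; —)
  P={1,7}:  v_{1} + v_{7} = v_{4}  so sig = (2; 1)
  P={2,4}:  v_{2} + v_{4} = v_{3}  so sig = (2; 1)
  P={3,6}:  v_{3} + v_{6} = v_{4}  so sig = (2; 1)
  P={1,2}:  v_{1} + v_{2} = 2·v_{3} + v_{5}  so sig = (2; 1,2)
  P={1,6}:  v_{1} + v_{6} = 2·v_{4} + v_{5}  so sig = (2; 1,2)
  P={3,5,7}:  v_{3} + v_{5} + v_{7} = 0  so sig = (3; —)
  P={3,4,5}:  v_{3} + v_{4} + v_{5} = v_{1}  so sig = (3; 1)
  P={4,5,7}:  v_{4} + v_{5} + v_{7} = v_{6}  so sig = (3; 1)

Signatures (|P|; sorted positive RHS coefficients), sorted:
[(2; —), (2; 1), (2; 1), (2; 1), (2; 1,2), (2; 1,2), (3; —), (3; 1), (3; 1)]


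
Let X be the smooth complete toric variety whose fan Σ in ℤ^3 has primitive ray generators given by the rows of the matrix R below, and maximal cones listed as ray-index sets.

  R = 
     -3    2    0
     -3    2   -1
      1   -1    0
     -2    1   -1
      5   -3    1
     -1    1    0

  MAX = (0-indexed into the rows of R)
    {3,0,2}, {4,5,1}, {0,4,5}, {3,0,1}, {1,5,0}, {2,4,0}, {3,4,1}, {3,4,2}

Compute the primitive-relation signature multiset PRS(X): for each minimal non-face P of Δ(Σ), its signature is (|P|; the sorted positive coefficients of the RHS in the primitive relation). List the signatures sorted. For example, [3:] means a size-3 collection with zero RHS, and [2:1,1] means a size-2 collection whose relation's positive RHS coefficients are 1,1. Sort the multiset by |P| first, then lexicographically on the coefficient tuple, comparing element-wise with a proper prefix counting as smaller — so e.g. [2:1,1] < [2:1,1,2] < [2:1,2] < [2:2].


Δ(Σ) — 6 vertices, 5 min non-faces:

  {2,5}:  v_{2} + v_{5} = 0  ⇒ sig = [2:]
  {1,2}:  v_{1} + v_{2} = v_{3}  ⇒ sig = [2:1]
  {3,5}:  v_{3} + v_{5} = v_{1}  ⇒ sig = [2:1]
  {0,3,4}:  v_{0} + v_{3} + v_{4} = 0  ⇒ sig = [3:]
  {0,1,4}:  v_{0} + v_{1} + v_{4} = v_{5}  ⇒ sig = [3:1]

Sorted signature multiset PRS(X):
{ [2:],  [2:1] ×2,  [3:],  [3:1] }


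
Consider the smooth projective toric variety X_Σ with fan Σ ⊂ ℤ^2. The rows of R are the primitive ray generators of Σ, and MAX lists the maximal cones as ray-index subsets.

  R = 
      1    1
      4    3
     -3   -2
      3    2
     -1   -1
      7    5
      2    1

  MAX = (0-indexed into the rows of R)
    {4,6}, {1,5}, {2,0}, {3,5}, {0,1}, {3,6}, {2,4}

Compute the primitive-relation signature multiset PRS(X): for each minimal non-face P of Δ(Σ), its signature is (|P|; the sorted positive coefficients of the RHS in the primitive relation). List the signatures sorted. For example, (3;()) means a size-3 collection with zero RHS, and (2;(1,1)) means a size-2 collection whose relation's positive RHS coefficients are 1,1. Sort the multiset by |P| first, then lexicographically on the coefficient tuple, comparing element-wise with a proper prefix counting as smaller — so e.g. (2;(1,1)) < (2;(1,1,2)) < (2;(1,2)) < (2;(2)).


14 minimal non-faces of Δ(Σ) (on 7 rays):

  P = {0,4}:  v_{0} + v_{4} = 0 — sig = (2;())
  P = {2,3}:  v_{2} + v_{3} = 0 — sig = (2;())
  P = {0,3}:  v_{0} + v_{3} = v_{1} — sig = (2;(1))
  P = {0,6}:  v_{0} + v_{6} = v_{3} — sig = (2;(1))
  P = {1,2}:  v_{1} + v_{2} = v_{0} — sig = (2;(1))
  P = {1,3}:  v_{1} + v_{3} = v_{5} — sig = (2;(1))
  P = {1,4}:  v_{1} + v_{4} = v_{3} — sig = (2;(1))
  P = {2,5}:  v_{2} + v_{5} = v_{1} — sig = (2;(1))
  P = {2,6}:  v_{2} + v_{6} = v_{4} — sig = (2;(1))
  P = {3,4}:  v_{3} + v_{4} = v_{6} — sig = (2;(1))
  P = {0,5}:  v_{0} + v_{5} = 2·v_{1} — sig = (2;(2))
  P = {1,6}:  v_{1} + v_{6} = 2·v_{3} — sig = (2;(2))
  P = {4,5}:  v_{4} + v_{5} = 2·v_{3} — sig = (2;(2))
  P = {5,6}:  v_{5} + v_{6} = 3·v_{3} — sig = (2;(3))

so the primitive-relation signature multiset is
    (2;())
    (2;())
    (2;(1))
    (2;(1))
    (2;(1))
    (2;(1))
    (2;(1))
    (2;(1))
    (2;(1))
    (2;(1))
    (2;(2))
    (2;(2))
    (2;(2))
    (2;(3))


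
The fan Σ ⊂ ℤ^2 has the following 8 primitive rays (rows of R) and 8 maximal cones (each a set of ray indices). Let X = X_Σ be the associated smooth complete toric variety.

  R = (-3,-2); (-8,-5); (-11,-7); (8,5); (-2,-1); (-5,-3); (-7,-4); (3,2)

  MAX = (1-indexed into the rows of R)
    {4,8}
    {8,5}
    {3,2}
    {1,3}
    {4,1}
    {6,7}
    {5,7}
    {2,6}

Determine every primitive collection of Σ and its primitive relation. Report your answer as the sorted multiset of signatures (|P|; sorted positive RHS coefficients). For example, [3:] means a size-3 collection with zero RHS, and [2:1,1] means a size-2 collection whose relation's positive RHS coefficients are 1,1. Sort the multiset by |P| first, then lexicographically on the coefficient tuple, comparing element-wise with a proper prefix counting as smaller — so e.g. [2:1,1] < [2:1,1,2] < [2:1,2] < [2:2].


20 minimal non-faces of Δ(Σ) (on 8 rays):

  P={1,8}:  v_{1} + v_{8} = 0 ; sig = [2:]
  P={2,4}:  v_{2} + v_{4} = 0 ; sig = [2:]
  P={1,2}:  v_{1} + v_{2} = v_{3} ; sig = [2:1]
  P={1,5}:  v_{1} + v_{5} = v_{6} ; sig = [2:1]
  P={1,6}:  v_{1} + v_{6} = v_{2} ; sig = [2:1]
  P={2,8}:  v_{2} + v_{8} = v_{6} ; sig = [2:1]
  P={3,4}:  v_{3} + v_{4} = v_{1} ; sig = [2:1]
  P={3,8}:  v_{3} + v_{8} = v_{2} ; sig = [2:1]
  P={4,6}:  v_{4} + v_{6} = v_{8} ; sig = [2:1]
  P={5,6}:  v_{5} + v_{6} = v_{7} ; sig = [2:1]
  P={6,8}:  v_{6} + v_{8} = v_{5} ; sig = [2:1]
  P={3,5}:  v_{3} + v_{5} = v_{2} + v_{6} ; sig = [2:1,1]
  P={4,7}:  v_{4} + v_{7} = v_{5} + v_{8} ; sig = [2:1,1]
  P={3,7}:  v_{3} + v_{7} = v_{2} + 2·v_{6} ; sig = [2:1,2]
  P={1,7}:  v_{1} + v_{7} = 2·v_{6} ; sig = [2:2]
  P={2,5}:  v_{2} + v_{5} = 2·v_{6} ; sig = [2:2]
  P={3,6}:  v_{3} + v_{6} = 2·v_{2} ; sig = [2:2]
  P={4,5}:  v_{4} + v_{5} = 2·v_{8} ; sig = [2:2]
  P={7,8}:  v_{7} + v_{8} = 2·v_{5} ; sig = [2:2]
  P={2,7}:  v_{2} + v_{7} = 3·v_{6} ; sig = [2:3]

so the primitive-relation signature multiset is
    [2:]
    [2:]
    [2:1]
    [2:1]
    [2:1]
    [2:1]
    [2:1]
    [2:1]
    [2:1]
    [2:1]
    [2:1]
    [2:1,1]
    [2:1,1]
    [2:1,2]
    [2:2]
    [2:2]
    [2:2]
    [2:2]
    [2:2]
    [2:3]


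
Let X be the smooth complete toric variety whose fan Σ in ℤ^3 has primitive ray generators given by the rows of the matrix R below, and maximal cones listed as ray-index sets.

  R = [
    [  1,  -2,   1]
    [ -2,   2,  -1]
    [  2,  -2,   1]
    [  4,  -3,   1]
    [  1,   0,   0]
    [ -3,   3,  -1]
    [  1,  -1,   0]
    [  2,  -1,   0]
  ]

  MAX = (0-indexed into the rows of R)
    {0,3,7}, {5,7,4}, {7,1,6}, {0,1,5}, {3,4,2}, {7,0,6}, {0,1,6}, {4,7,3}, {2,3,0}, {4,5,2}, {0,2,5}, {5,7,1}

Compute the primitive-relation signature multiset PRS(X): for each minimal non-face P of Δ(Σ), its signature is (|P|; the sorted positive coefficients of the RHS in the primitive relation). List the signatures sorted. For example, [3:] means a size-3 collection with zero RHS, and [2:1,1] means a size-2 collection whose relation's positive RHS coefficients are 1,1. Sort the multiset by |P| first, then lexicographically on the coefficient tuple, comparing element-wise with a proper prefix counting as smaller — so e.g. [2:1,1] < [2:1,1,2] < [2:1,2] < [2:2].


Δ(Σ) — 8 vertices, 12 min non-faces:

  • {1,2}:  v_{1} + v_{2} = 0 — sig = [2:]
  • {0,4}:  v_{0} + v_{4} = v_{2} — sig = [2:1]
  • {1,3}:  v_{1} + v_{3} = v_{7} — sig = [2:1]
  • {2,7}:  v_{2} + v_{7} = v_{3} — sig = [2:1]
  • {3,5}:  v_{3} + v_{5} = v_{4} — sig = [2:1]
  • {4,6}:  v_{4} + v_{6} = v_{7} — sig = [2:1]
  • {5,6}:  v_{5} + v_{6} = v_{1} — sig = [2:1]
  • {1,4}:  v_{1} + v_{4} = v_{5} + v_{7} — sig = [2:1,1]
  • {2,6}:  v_{2} + v_{6} = v_{0} + v_{7} — sig = [2:1,1]
  • {3,6}:  v_{3} + v_{6} = v_{0} + 2·v_{7} — sig = [2:1,2]
  • {0,5,7}:  v_{0} + v_{5} + v_{7} = 0 — sig = [3:]
  • {0,1,7}:  v_{0} + v_{1} + v_{7} = v_{6} — sig = [3:1]

Sorted signature multiset PRS(X):
    [2:]
    [2:1]
    [2:1]
    [2:1]
    [2:1]
    [2:1]
    [2:1]
    [2:1,1]
    [2:1,1]
    [2:1,2]
    [3:]
    [3:1]


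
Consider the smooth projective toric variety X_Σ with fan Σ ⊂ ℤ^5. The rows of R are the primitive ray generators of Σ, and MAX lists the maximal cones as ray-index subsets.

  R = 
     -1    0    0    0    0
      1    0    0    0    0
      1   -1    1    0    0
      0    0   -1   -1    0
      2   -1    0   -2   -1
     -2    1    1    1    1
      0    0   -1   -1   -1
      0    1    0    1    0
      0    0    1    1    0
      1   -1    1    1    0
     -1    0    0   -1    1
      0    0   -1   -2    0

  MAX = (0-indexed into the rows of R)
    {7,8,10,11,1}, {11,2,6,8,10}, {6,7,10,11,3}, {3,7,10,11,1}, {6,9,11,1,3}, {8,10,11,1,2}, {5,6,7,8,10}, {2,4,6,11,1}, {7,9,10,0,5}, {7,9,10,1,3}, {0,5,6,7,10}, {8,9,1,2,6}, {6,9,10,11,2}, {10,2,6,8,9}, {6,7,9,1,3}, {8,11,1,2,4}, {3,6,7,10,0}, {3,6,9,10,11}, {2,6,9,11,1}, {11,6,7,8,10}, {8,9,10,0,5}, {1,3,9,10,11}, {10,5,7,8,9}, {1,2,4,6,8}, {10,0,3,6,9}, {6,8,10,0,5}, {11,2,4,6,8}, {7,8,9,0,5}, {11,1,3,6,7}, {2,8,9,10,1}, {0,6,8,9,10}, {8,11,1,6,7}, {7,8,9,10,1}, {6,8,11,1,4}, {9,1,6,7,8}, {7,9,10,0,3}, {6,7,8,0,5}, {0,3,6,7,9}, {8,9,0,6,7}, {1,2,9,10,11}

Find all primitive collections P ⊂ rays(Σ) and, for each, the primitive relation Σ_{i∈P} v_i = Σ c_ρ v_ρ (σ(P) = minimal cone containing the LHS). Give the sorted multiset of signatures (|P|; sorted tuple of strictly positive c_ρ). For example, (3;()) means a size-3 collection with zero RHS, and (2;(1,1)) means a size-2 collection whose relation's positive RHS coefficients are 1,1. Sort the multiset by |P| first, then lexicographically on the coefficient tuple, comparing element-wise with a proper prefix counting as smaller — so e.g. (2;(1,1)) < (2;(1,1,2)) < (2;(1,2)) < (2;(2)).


The 23 primitive collections of Σ (r=12, n=5):

  {0,1}:  v_{0} + v_{1} = 0 ; sig = (2;())
  {3,8}:  v_{3} + v_{8} = 0 ; sig = (2;())
  {0,11}:  v_{0} + v_{11} = v_{6} + v_{10} ; sig = (2;(1,1))
  {2,3}:  v_{2} + v_{3} = v_{9} + v_{11} ; sig = (2;(1,1))
  {2,7}:  v_{2} + v_{7} = v_{1} + v_{8} ; sig = (2;(1,1))
  {1,5}:  v_{1} + v_{5} = v_{7} + v_{8} + v_{10} ; sig = (2;(1,1,1))
  {3,5}:  v_{3} + v_{5} = v_{0} + v_{7} + v_{10} ; sig = (2;(1,1,1))
  {0,2}:  v_{0} + v_{2} = v_{6} + v_{8} + v_{9} + v_{10} ; sig = (2;(1,1,1,1))
  {0,4}:  v_{0} + v_{4} = v_{2} + v_{6} + v_{8} + v_{11} ; sig = (2;(1,1,1,1))
  {3,4}:  v_{3} + v_{4} = v_{1} + v_{2} + v_{6} + v_{11} ; sig = (2;(1,1,1,1))
  {5,11}:  v_{5} + v_{11} = v_{6} + v_{7} + v_{8} + 2·v_{10} ; sig = (2;(1,1,1,2))
  {4,9}:  v_{4} + v_{9} = v_{1} + 2·v_{2} + v_{6} ; sig = (2;(1,1,2))
  {4,10}:  v_{4} + v_{10} = v_{2} + v_{8} + 2·v_{11} ; sig = (2;(1,1,2))
  {4,7}:  v_{4} + v_{7} = 2·v_{1} + v_{6} + 2·v_{8} + v_{11} ; sig = (2;(1,1,2,2))
  {2,5}:  v_{2} + v_{5} = 2·v_{8} + v_{10} ; sig = (2;(1,2))
  {4,5}:  v_{4} + v_{5} = 3·v_{8} + 2·v_{11} ; sig = (2;(2,3))
  {1,6,10}:  v_{1} + v_{6} + v_{10} = v_{11} ; sig = (3;(1))
  {7,9,11}:  v_{7} + v_{9} + v_{11} = v_{1} ; sig = (3;(1))
  {8,9,11}:  v_{8} + v_{9} + v_{11} = v_{2} ; sig = (3;(1))
  {5,6,9}:  v_{5} + v_{6} + v_{9} = v_{0} + v_{8} ; sig = (3;(1,1))
  {6,7,9,10}:  v_{6} + v_{7} + v_{9} + v_{10} = 0 ; sig = (4;())
  {0,7,8,10}:  v_{0} + v_{7} + v_{8} + v_{10} = v_{5} ; sig = (4;(1))
  {1,2,6,8,11}:  v_{1} + v_{2} + v_{6} + v_{8} + v_{11} = v_{4} ; sig = (5;(1))

Sorted signature multiset PRS(X):
    (2;())
    (2;())
    (2;(1,1))
    (2;(1,1))
    (2;(1,1))
    (2;(1,1,1))
    (2;(1,1,1))
    (2;(1,1,1,1))
    (2;(1,1,1,1))
    (2;(1,1,1,1))
    (2;(1,1,1,2))
    (2;(1,1,2))
    (2;(1,1,2))
    (2;(1,1,2,2))
    (2;(1,2))
    (2;(2,3))
    (3;(1))
    (3;(1))
    (3;(1))
    (3;(1,1))
    (4;())
    (4;(1))
    (5;(1))


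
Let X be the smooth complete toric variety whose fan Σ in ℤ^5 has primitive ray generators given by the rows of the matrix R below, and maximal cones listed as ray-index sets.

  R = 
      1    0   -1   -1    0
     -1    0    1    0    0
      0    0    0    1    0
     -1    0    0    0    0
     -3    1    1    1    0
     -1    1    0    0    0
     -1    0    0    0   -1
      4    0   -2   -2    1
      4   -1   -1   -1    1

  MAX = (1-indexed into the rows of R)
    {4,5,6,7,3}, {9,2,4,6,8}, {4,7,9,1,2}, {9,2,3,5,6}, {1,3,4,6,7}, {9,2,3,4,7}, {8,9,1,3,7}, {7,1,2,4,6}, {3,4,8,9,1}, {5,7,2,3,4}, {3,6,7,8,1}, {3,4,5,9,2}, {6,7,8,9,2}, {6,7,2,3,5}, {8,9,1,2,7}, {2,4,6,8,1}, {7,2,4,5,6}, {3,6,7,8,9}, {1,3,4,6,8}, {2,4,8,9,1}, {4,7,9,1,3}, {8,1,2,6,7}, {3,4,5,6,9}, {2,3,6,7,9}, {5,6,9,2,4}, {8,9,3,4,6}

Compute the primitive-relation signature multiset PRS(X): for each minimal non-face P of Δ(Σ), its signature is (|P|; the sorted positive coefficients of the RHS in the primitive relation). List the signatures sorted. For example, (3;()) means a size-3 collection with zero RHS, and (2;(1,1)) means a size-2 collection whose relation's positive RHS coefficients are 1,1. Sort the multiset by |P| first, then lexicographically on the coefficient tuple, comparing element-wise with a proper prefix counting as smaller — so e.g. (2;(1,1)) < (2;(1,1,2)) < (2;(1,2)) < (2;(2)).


|primitive collections| = 9. Relations:

  • {1,5}:  v_{1} + v_{5} = v_{4} + v_{6}  so sig = (2;(1,1))
  • {5,8}:  v_{5} + v_{8} = v_{4} + 2·v_{6} + v_{9}  so sig = (2;(1,1,2))
  • {1,2,3}:  v_{1} + v_{2} + v_{3} = 0  so sig = (3;())
  • {5,7,9}:  v_{5} + v_{7} + v_{9} = 0  so sig = (3;())
  • {1,6,9}:  v_{1} + v_{6} + v_{9} = v_{8}  so sig = (3;(1))
  • {2,3,8}:  v_{2} + v_{3} + v_{8} = v_{6} + v_{9}  so sig = (3;(1,1))
  • {4,7,8}:  v_{4} + v_{7} + v_{8} = 2·v_{1}  so sig = (3;(2))
  • {2,3,4,6}:  v_{2} + v_{3} + v_{4} + v_{6} = v_{5}  so sig = (4;(1))
  • {4,6,7,9}:  v_{4} + v_{6} + v_{7} + v_{9} = v_{1}  so sig = (4;(1))

so the primitive-relation signature multiset is
    (2;(1,1))
    (2;(1,1,2))
    (3;())
    (3;())
    (3;(1))
    (3;(1,1))
    (3;(2))
    (4;(1))
    (4;(1))


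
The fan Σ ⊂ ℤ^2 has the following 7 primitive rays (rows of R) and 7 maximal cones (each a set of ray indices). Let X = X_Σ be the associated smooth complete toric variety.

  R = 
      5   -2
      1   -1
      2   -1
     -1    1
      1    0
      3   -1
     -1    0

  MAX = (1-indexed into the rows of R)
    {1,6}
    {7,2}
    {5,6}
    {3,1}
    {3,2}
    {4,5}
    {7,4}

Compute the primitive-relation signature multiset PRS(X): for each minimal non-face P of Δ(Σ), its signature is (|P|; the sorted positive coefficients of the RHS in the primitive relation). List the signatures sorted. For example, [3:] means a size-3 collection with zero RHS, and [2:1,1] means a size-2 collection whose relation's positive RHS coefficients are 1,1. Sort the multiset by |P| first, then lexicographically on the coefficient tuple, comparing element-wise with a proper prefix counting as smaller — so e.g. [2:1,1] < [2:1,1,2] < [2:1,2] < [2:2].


Δ(Σ) — 7 vertices, 14 min non-faces:

  P={2,4}:  v_{2} + v_{4} = 0  so sig = [2:]
  P={5,7}:  v_{5} + v_{7} = 0  so sig = [2:]
  P={2,5}:  v_{2} + v_{5} = v_{3}  so sig = [2:1]
  P={3,4}:  v_{3} + v_{4} = v_{5}  so sig = [2:1]
  P={3,5}:  v_{3} + v_{5} = v_{6}  so sig = [2:1]
  P={3,6}:  v_{3} + v_{6} = v_{1}  so sig = [2:1]
  P={3,7}:  v_{3} + v_{7} = v_{2}  so sig = [2:1]
  P={6,7}:  v_{6} + v_{7} = v_{3}  so sig = [2:1]
  P={1,4}:  v_{1} + v_{4} = v_{5} + v_{6}  so sig = [2:1,1]
  P={1,5}:  v_{1} + v_{5} = 2·v_{6}  so sig = [2:2]
  P={1,7}:  v_{1} + v_{7} = 2·v_{3}  so sig = [2:2]
  P={2,6}:  v_{2} + v_{6} = 2·v_{3}  so sig = [2:2]
  P={4,6}:  v_{4} + v_{6} = 2·v_{5}  so sig = [2:2]
  P={1,2}:  v_{1} + v_{2} = 3·v_{3}  so sig = [2:3]

Signatures (|P|; sorted positive RHS coefficients), sorted:
[[2:], [2:], [2:1], [2:1], [2:1], [2:1], [2:1], [2:1], [2:1,1], [2:2], [2:2], [2:2], [2:2], [2:3]]


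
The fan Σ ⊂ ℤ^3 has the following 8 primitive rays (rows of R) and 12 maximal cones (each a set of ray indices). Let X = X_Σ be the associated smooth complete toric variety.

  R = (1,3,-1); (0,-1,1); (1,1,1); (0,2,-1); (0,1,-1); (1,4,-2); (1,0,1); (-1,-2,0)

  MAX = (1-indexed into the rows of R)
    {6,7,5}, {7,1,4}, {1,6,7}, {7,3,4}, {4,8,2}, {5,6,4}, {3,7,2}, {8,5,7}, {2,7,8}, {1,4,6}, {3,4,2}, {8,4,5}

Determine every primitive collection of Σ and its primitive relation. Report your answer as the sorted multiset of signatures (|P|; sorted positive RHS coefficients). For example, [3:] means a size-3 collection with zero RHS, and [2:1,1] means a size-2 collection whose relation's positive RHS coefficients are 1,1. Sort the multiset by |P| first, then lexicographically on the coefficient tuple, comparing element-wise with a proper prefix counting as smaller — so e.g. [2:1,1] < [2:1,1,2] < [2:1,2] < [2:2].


Δ(Σ) — 8 vertices, 14 min non-faces:

  P={2,5}:  v_{2} + v_{5} = 0  ⟹  sig = [2:]
  P={1,5}:  v_{1} + v_{5} = v_{6}  ⟹  sig = [2:1]
  P={1,8}:  v_{1} + v_{8} = v_{5}  ⟹  sig = [2:1]
  P={2,6}:  v_{2} + v_{6} = v_{1}  ⟹  sig = [2:1]
  P={3,8}:  v_{3} + v_{8} = v_{2}  ⟹  sig = [2:1]
  P={1,2}:  v_{1} + v_{2} = v_{4} + v_{7}  ⟹  sig = [2:1,1]
  P={3,5}:  v_{3} + v_{5} = v_{4} + v_{7}  ⟹  sig = [2:1,1]
  P={3,6}:  v_{3} + v_{6} = v_{1} + v_{4} + v_{7}  ⟹  sig = [2:1,1,1]
  P={6,8}:  v_{6} + v_{8} = 2·v_{5}  ⟹  sig = [2:2]
  P={1,3}:  v_{1} + v_{3} = 2·v_{4} + 2·v_{7}  ⟹  sig = [2:2,2]
  P={4,7,8}:  v_{4} + v_{7} + v_{8} = 0  ⟹  sig = [3:]
  P={2,4,7}:  v_{2} + v_{4} + v_{7} = v_{3}  ⟹  sig = [3:1]
  P={4,5,7}:  v_{4} + v_{5} + v_{7} = v_{1}  ⟹  sig = [3:1]
  P={4,6,7}:  v_{4} + v_{6} + v_{7} = 2·v_{1}  ⟹  sig = [3:2]

Sorted signature multiset PRS(X):
    |P|=2: 10 collections, coeffs (), (1), (1), (1), (1), (1,1), (1,1), (1,1,1), (2), (2,2)
    |P|=3: 4 collections, coeffs (), (1), (1), (2)


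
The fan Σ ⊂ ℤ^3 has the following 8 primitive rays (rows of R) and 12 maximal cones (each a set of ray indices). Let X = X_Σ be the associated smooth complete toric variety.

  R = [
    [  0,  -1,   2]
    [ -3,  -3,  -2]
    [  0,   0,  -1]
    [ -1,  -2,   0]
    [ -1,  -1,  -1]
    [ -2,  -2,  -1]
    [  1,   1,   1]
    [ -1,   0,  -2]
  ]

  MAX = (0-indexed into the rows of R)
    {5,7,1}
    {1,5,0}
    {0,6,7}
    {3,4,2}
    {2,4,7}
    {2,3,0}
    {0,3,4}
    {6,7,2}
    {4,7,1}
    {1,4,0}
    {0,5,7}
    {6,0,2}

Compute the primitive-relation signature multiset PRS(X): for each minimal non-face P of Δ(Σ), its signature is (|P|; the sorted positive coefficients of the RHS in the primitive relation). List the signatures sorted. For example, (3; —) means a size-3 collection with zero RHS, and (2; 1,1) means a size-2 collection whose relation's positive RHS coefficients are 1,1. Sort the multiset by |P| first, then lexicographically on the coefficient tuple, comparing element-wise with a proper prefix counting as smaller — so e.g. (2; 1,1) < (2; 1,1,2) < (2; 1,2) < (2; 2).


|primitive collections| = 14. Relations:

  {4,6}:  v_{4} + v_{6} = 0 ; sig = (2; —)
  {1,6}:  v_{1} + v_{6} = v_{5} ; sig = (2; 1)
  {4,5}:  v_{4} + v_{5} = v_{1} ; sig = (2; 1)
  {3,6}:  v_{3} + v_{6} = v_{0} + v_{2} ; sig = (2; 1,1)
  {5,6}:  v_{5} + v_{6} = v_{0} + v_{7} ; sig = (2; 1,1)
  {3,5}:  v_{3} + v_{5} = v_{0} + 3·v_{4} ; sig = (2; 1,3)
  {1,3}:  v_{1} + v_{3} = v_{0} + 4·v_{4} ; sig = (2; 1,4)
  {2,5}:  v_{2} + v_{5} = 2·v_{4} ; sig = (2; 2)
  {3,7}:  v_{3} + v_{7} = 2·v_{4} ; sig = (2; 2)
  {1,2}:  v_{1} + v_{2} = 3·v_{4} ; sig = (2; 3)
  {0,2,4}:  v_{0} + v_{2} + v_{4} = v_{3} ; sig = (3; 1)
  {0,2,7}:  v_{0} + v_{2} + v_{7} = v_{4} ; sig = (3; 1)
  {0,4,7}:  v_{0} + v_{4} + v_{7} = v_{5} ; sig = (3; 1)
  {0,1,7}:  v_{0} + v_{1} + v_{7} = 2·v_{5} ; sig = (3; 2)

so the primitive-relation signature multiset is
{ (2; —),  (2; 1) ×2,  (2; 1,1) ×2,  (2; 1,3),  (2; 1,4),  (2; 2) ×2,  (2; 3),  (3; 1) ×3,  (3; 2) }


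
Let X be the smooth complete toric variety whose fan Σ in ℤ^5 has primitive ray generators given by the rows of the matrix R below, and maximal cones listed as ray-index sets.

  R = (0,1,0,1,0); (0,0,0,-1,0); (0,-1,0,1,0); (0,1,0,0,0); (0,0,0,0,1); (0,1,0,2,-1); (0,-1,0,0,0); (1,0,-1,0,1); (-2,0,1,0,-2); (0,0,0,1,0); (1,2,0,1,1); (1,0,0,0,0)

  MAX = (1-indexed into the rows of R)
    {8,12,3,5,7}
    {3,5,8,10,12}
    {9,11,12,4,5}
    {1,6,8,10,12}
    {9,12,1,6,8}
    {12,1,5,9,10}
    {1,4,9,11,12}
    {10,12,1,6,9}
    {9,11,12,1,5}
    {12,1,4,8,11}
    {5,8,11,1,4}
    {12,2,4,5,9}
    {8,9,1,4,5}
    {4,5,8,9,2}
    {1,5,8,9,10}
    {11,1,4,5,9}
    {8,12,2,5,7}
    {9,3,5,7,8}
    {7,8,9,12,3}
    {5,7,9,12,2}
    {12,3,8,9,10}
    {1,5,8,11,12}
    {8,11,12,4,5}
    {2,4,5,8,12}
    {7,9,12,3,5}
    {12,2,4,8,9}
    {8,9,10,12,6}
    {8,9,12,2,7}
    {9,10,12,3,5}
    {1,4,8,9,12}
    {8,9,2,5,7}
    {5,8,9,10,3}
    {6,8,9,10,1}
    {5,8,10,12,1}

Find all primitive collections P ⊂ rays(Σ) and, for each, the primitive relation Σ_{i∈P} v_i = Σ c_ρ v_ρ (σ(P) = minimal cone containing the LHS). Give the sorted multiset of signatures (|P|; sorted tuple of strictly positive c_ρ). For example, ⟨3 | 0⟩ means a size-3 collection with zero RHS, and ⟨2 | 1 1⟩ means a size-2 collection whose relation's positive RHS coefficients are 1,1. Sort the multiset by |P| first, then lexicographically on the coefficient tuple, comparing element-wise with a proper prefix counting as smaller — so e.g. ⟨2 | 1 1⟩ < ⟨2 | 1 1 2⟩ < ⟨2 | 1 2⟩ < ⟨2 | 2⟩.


23 minimal non-faces of Δ(Σ) (on 12 rays):

  P={2,10}:  v_{2} + v_{10} = 0  →  sig = ⟨2 | 0⟩
  P={4,7}:  v_{4} + v_{7} = 0  →  sig = ⟨2 | 0⟩
  P={1,2}:  v_{1} + v_{2} = v_{4}  →  sig = ⟨2 | 1⟩
  P={1,7}:  v_{1} + v_{7} = v_{10}  →  sig = ⟨2 | 1⟩
  P={2,3}:  v_{2} + v_{3} = v_{7}  →  sig = ⟨2 | 1⟩
  P={3,4}:  v_{3} + v_{4} = v_{10}  →  sig = ⟨2 | 1⟩
  P={4,10}:  v_{4} + v_{10} = v_{1}  →  sig = ⟨2 | 1⟩
  P={7,10}:  v_{7} + v_{10} = v_{3}  →  sig = ⟨2 | 1⟩
  P={5,6}:  v_{5} + v_{6} = v_{1} + v_{10}  →  sig = ⟨2 | 1 1⟩
  P={7,11}:  v_{7} + v_{11} = v_{1} + v_{5} + v_{12}  →  sig = ⟨2 | 1 1 1⟩
  P={2,6}:  v_{2} + v_{6} = v_{1} + v_{8} + v_{9} + v_{12}  →  sig = ⟨2 | 1 1 1 1⟩
  P={3,11}:  v_{3} + v_{11} = v_{1} + v_{5} + v_{10} + v_{12}  →  sig = ⟨2 | 1 1 1 1⟩
  P={4,6}:  v_{4} + v_{6} = 2·v_{1} + v_{8} + v_{9} + v_{12}  →  sig = ⟨2 | 1 1 1 2⟩
  P={6,7}:  v_{6} + v_{7} = v_{8} + v_{9} + 2·v_{10} + v_{12}  →  sig = ⟨2 | 1 1 1 2⟩
  P={3,6}:  v_{3} + v_{6} = v_{8} + v_{9} + 3·v_{10} + v_{12}  →  sig = ⟨2 | 1 1 1 3⟩
  P={2,11}:  v_{2} + v_{11} = 2·v_{4} + v_{5} + v_{12}  →  sig = ⟨2 | 1 1 2⟩
  P={10,11}:  v_{10} + v_{11} = 2·v_{1} + v_{5} + v_{12}  →  sig = ⟨2 | 1 1 2⟩
  P={6,11}:  v_{6} + v_{11} = 3·v_{1} + v_{12}  →  sig = ⟨2 | 1 3⟩
  P={1,3}:  v_{1} + v_{3} = 2·v_{10}  →  sig = ⟨2 | 2⟩
  P={8,9,11}:  v_{8} + v_{9} + v_{11} = v_{1} + v_{4}  →  sig = ⟨3 | 1 1⟩
  P={5,8,9,12}:  v_{5} + v_{8} + v_{9} + v_{12} = 0  →  sig = ⟨4 | 0⟩
  P={1,4,5,12}:  v_{1} + v_{4} + v_{5} + v_{12} = v_{11}  →  sig = ⟨4 | 1⟩
  P={1,8,9,10,12}:  v_{1} + v_{8} + v_{9} + v_{10} + v_{12} = v_{6}  →  sig = ⟨5 | 1⟩

Hence PRS(X_Σ) =
    |P|=2: 19 collections, coeffs (), (), (1), (1), (1), (1), (1), (1), (1,1), (1,1,1), (1,1,1,1), (1,1,1,1), (1,1,1,2), (1,1,1,2), (1,1,1,3), (1,1,2), (1,1,2), (1,3), (2)
    |P|=3: 1 collection, coeffs (1,1)
    |P|=4: 2 collections, coeffs (), (1)
    |P|=5: 1 collection, coeffs (1)


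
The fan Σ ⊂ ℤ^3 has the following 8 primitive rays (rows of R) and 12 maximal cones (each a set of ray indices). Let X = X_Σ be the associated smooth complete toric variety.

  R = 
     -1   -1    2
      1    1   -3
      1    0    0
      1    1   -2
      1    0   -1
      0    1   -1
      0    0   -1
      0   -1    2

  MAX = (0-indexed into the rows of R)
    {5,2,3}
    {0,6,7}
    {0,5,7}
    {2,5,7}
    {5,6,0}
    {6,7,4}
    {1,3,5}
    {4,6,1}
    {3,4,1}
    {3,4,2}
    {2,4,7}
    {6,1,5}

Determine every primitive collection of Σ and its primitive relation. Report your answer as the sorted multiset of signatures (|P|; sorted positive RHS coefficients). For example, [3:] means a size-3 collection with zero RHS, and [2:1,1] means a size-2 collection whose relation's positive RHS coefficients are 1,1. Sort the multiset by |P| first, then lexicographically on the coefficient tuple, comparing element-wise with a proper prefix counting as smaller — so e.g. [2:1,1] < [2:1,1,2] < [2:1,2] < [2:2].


11 minimal non-faces of Δ(Σ) (on 8 rays):

  P={0,3}:  v_{0} + v_{3} = 0  ⟹  sig = [2:]
  P={0,1}:  v_{0} + v_{1} = v_{6}  ⟹  sig = [2:1]
  P={0,2}:  v_{0} + v_{2} = v_{7}  ⟹  sig = [2:1]
  P={1,7}:  v_{1} + v_{7} = v_{4}  ⟹  sig = [2:1]
  P={2,6}:  v_{2} + v_{6} = v_{4}  ⟹  sig = [2:1]
  P={3,6}:  v_{3} + v_{6} = v_{1}  ⟹  sig = [2:1]
  P={3,7}:  v_{3} + v_{7} = v_{2}  ⟹  sig = [2:1]
  P={4,5}:  v_{4} + v_{5} = v_{3}  ⟹  sig = [2:1]
  P={0,4}:  v_{0} + v_{4} = v_{6} + v_{7}  ⟹  sig = [2:1,1]
  P={1,2}:  v_{1} + v_{2} = v_{3} + v_{4}  ⟹  sig = [2:1,1]
  P={5,6,7}:  v_{5} + v_{6} + v_{7} = 0  ⟹  sig = [3:]

Hence PRS(X_Σ) =
    [2:]
    [2:1]
    [2:1]
    [2:1]
    [2:1]
    [2:1]
    [2:1]
    [2:1]
    [2:1,1]
    [2:1,1]
    [3:]


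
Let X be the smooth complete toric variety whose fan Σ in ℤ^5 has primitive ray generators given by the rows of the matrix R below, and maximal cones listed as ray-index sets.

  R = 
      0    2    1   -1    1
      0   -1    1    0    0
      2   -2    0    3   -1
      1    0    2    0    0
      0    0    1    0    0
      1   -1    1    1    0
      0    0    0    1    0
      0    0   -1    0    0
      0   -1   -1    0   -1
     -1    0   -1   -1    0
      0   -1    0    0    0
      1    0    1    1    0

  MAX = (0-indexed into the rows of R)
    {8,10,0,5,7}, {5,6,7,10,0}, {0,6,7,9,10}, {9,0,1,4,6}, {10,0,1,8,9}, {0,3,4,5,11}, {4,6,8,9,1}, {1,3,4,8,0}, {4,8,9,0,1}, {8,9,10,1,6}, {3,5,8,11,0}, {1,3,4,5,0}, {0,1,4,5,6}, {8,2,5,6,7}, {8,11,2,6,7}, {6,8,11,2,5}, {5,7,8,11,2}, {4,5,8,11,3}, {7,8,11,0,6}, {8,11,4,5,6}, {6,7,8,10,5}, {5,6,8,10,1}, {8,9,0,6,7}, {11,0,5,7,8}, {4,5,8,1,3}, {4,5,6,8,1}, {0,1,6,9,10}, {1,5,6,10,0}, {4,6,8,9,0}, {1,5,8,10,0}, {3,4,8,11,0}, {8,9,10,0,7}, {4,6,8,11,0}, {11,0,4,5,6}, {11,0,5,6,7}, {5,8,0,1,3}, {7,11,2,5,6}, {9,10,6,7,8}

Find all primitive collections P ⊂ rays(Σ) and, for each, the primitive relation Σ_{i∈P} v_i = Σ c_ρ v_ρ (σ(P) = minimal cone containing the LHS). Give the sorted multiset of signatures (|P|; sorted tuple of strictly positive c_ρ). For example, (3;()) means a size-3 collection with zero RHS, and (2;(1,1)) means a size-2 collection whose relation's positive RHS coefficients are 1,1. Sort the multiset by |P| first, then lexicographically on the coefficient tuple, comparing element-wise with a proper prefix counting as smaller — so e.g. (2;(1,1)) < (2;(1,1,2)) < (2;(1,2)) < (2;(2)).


Σ has 22 primitive collections:

  P={4,7}:  v_{4} + v_{7} = 0  ⇒ sig = (2;())
  P={9,11}:  v_{9} + v_{11} = 0  ⇒ sig = (2;())
  P={1,7}:  v_{1} + v_{7} = v_{10}  ⇒ sig = (2;(1))
  P={4,10}:  v_{4} + v_{10} = v_{1}  ⇒ sig = (2;(1))
  P={5,9}:  v_{5} + v_{9} = v_{10}  ⇒ sig = (2;(1))
  P={10,11}:  v_{10} + v_{11} = v_{5}  ⇒ sig = (2;(1))
  P={1,11}:  v_{1} + v_{11} = v_{4} + v_{5}  ⇒ sig = (2;(1,1))
  P={3,6}:  v_{3} + v_{6} = v_{4} + v_{11}  ⇒ sig = (2;(1,1))
  P={3,7}:  v_{3} + v_{7} = v_{0} + v_{5} + v_{8}  ⇒ sig = (2;(1,1,1))
  P={3,9}:  v_{3} + v_{9} = v_{0} + v_{1} + v_{8}  ⇒ sig = (2;(1,1,1))
  P={2,4}:  v_{2} + v_{4} = v_{5} + v_{6} + v_{8} + v_{11}  ⇒ sig = (2;(1,1,1,1))
  P={2,9}:  v_{2} + v_{9} = v_{5} + v_{6} + v_{7} + v_{8}  ⇒ sig = (2;(1,1,1,1))
  P={3,10}:  v_{3} + v_{10} = v_{0} + v_{1} + v_{5} + v_{8}  ⇒ sig = (2;(1,1,1,1))
  P={2,10}:  v_{2} + v_{10} = 2·v_{5} + v_{6} + v_{7} + v_{8}  ⇒ sig = (2;(1,1,1,2))
  P={1,2}:  v_{1} + v_{2} = 2·v_{5} + v_{6} + v_{8}  ⇒ sig = (2;(1,1,2))
  P={2,3}:  v_{2} + v_{3} = v_{5} + v_{8} + 2·v_{11}  ⇒ sig = (2;(1,1,2))
  P={0,2}:  v_{0} + v_{2} = v_{7} + 2·v_{11}  ⇒ sig = (2;(1,2))
  P={0,6,8,10}:  v_{0} + v_{6} + v_{8} + v_{10} = 0  ⇒ sig = (4;())
  P={0,1,6,8}:  v_{0} + v_{1} + v_{6} + v_{8} = v_{4}  ⇒ sig = (4;(1))
  P={0,4,5,8}:  v_{0} + v_{4} + v_{5} + v_{8} = v_{3}  ⇒ sig = (4;(1))
  P={0,5,6,8}:  v_{0} + v_{5} + v_{6} + v_{8} = v_{11}  ⇒ sig = (4;(1))
  P={5,6,7,8,11}:  v_{5} + v_{6} + v_{7} + v_{8} + v_{11} = v_{2}  ⇒ sig = (5;(1))

Sorted signature multiset PRS(X):
    (2;())
    (2;())
    (2;(1))
    (2;(1))
    (2;(1))
    (2;(1))
    (2;(1,1))
    (2;(1,1))
    (2;(1,1,1))
    (2;(1,1,1))
    (2;(1,1,1,1))
    (2;(1,1,1,1))
    (2;(1,1,1,1))
    (2;(1,1,1,2))
    (2;(1,1,2))
    (2;(1,1,2))
    (2;(1,2))
    (4;())
    (4;(1))
    (4;(1))
    (4;(1))
    (5;(1))
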